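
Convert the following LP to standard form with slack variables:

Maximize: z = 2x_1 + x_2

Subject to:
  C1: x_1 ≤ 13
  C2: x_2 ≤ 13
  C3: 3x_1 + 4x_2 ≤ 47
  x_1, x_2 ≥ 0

max z = 2x_1 + x_2

s.t.
  x_1 + s1 = 13
  x_2 + s2 = 13
  3x_1 + 4x_2 + s3 = 47
  x_1, x_2, s1, s2, s3 ≥ 0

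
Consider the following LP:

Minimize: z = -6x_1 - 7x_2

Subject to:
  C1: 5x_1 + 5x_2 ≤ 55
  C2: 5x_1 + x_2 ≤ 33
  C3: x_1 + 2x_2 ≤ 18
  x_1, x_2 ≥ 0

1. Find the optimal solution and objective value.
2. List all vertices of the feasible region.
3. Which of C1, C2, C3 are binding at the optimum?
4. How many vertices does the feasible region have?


1. x_1 = 4, x_2 = 7, z = -73
2. (0, 0), (6.6, 0), (5.5, 5.5), (4, 7), (0, 9)
3. C1, C3
4. 5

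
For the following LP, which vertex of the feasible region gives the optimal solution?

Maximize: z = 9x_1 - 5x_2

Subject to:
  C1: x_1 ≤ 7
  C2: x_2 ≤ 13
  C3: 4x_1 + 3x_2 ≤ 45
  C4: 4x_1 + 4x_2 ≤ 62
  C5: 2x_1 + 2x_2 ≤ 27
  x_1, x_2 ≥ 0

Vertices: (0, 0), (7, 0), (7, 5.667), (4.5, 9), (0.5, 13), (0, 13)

Evaluate the objective at each vertex of the feasible region:
  z(0, 0) = 0
  z(7, 0) = 63  ←
  z(7, 5.667) = 34.67
  z(4.5, 9) = -4.5
  z(0.5, 13) = -60.5
  z(0, 13) = -65
The maximum is at x_1 = 7, x_2 = 0.

(7, 0)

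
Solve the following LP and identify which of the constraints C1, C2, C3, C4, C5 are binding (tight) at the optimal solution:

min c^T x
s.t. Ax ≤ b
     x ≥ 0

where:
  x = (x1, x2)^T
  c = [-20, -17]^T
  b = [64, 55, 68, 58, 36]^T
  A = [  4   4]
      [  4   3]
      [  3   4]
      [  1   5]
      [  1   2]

At x1 = 7, x2 = 9, compute slack b - a·x for each constraint:
  C1: 64 − 64 = 0  (binding)
  C2: 55 − 55 = 0  (binding)
  C3: 68 − 57 = 11  (slack)
  C4: 58 − 52 = 6  (slack)
  C5: 36 − 25 = 11  (slack)

Optimal: x1 = 7, x2 = 9
Binding: C1, C2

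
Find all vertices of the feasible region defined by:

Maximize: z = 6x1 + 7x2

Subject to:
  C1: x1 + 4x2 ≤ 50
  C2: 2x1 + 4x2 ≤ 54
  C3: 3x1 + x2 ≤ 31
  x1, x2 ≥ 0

(0, 0), (10.33, 0), (7, 10), (4, 11.5), (0, 12.5)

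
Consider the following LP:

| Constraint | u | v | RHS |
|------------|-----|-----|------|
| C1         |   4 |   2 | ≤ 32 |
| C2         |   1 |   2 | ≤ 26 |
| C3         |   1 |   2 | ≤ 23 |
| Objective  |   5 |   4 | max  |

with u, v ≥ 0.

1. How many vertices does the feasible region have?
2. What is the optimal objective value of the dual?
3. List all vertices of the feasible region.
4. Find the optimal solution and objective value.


1. 4
2. 55
3. (0, 0), (8, 0), (3, 10), (0, 11.5)
4. u = 3, v = 10, z = 55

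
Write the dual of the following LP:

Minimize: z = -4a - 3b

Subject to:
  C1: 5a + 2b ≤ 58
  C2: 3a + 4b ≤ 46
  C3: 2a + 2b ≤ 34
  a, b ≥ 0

Primal min cᵀx s.t. Ax ≤ b, x ≥ 0  →  Dual max −bᵀy s.t. Aᵀy ≥ −c, y ≥ 0.

Maximize: z = -58y1 - 46y2 - 34y3

Subject to:
  5y1 + 3y2 + 2y3 ≥ 4
  2y1 + 4y2 + 2y3 ≥ 3
  y1, y2, y3 ≥ 0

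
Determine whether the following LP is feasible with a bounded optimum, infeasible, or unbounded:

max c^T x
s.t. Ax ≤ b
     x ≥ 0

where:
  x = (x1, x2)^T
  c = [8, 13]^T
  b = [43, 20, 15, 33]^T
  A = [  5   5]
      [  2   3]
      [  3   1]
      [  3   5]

Feasible with a bounded optimal solution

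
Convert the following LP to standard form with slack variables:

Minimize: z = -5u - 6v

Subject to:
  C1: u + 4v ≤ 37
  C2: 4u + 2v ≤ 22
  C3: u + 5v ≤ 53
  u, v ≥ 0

min z = -5u - 6v

s.t.
  u + 4v + s1 = 37
  4u + 2v + s2 = 22
  u + 5v + s3 = 53
  u, v, s1, s2, s3 ≥ 0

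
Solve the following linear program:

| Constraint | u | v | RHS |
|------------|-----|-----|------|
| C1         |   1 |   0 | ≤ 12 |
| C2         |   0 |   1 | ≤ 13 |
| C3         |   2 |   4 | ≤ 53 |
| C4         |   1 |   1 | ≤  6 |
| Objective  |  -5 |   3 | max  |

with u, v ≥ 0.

Evaluate the objective at each vertex of the feasible region:
  z(0, 0) = 0
  z(6, 0) = -30
  z(0, 6) = 18  ←
The maximum is at u = 0, v = 6.

u = 0, v = 6, z = 18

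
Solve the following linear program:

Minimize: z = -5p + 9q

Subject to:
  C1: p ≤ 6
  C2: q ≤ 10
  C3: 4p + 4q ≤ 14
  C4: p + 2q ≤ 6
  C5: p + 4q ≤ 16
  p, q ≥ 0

Evaluate the objective at each vertex of the feasible region:
  z(0, 0) = 0
  z(3.5, 0) = -17.5  ←
  z(1, 2.5) = 17.5
  z(0, 3) = 27
The minimum is at p = 3.5, q = 0.

p = 3.5, q = 0, z = -17.5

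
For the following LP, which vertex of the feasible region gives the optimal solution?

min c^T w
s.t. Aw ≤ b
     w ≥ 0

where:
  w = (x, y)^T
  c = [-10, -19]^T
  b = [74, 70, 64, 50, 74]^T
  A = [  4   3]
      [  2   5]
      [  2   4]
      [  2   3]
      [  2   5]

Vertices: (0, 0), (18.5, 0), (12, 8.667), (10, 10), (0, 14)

Evaluate the objective at each vertex of the feasible region:
  z(0, 0) = 0
  z(18.5, 0) = -185
  z(12, 8.667) = -284.7
  z(10, 10) = -290  ←
  z(0, 14) = -266
The minimum is at x = 10, y = 10.

(10, 10)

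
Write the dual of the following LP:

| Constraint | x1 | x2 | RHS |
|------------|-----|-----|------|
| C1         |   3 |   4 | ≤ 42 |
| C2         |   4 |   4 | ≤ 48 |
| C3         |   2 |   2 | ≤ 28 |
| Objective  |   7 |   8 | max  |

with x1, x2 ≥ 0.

Primal max cᵀx s.t. Ax ≤ b, x ≥ 0  →  Dual min bᵀy s.t. Aᵀy ≥ c, y ≥ 0.

Minimize: z = 42y1 + 48y2 + 28y3

Subject to:
  3y1 + 4y2 + 2y3 ≥ 7
  4y1 + 4y2 + 2y3 ≥ 8
  y1, y2, y3 ≥ 0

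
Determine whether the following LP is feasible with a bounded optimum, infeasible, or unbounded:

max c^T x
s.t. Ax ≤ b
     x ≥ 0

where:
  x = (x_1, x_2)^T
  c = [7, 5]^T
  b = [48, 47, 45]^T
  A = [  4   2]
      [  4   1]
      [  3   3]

Feasible with a bounded optimal solution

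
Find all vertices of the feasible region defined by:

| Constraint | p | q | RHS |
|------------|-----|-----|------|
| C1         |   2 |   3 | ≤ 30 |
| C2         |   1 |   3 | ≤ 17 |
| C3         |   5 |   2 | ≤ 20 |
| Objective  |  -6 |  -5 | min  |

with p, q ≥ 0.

(0, 0), (4, 0), (2, 5), (0, 5.667)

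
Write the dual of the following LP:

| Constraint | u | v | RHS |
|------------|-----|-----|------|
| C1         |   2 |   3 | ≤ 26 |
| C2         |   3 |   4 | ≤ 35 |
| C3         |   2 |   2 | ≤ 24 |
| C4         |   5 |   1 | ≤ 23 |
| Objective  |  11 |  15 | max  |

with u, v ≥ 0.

Primal max cᵀx s.t. Ax ≤ b, x ≥ 0  →  Dual min bᵀy s.t. Aᵀy ≥ c, y ≥ 0.

Minimize: z = 26y1 + 35y2 + 24y3 + 23y4

Subject to:
  2y1 + 3y2 + 2y3 + 5y4 ≥ 11
  3y1 + 4y2 + 2y3 + y4 ≥ 15
  y1, y2, y3, y4 ≥ 0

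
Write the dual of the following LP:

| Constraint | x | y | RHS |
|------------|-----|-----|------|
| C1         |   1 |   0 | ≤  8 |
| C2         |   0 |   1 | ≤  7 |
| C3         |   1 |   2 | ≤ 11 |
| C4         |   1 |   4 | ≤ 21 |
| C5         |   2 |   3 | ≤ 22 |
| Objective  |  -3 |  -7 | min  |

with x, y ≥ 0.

Primal min cᵀx s.t. Ax ≤ b, x ≥ 0  →  Dual max −bᵀy s.t. Aᵀy ≥ −c, y ≥ 0.

Maximize: z = -8y1 - 7y2 - 11y3 - 21y4 - 22y5

Subject to:
  y1 + y3 + y4 + 2y5 ≥ 3
  y2 + 2y3 + 4y4 + 3y5 ≥ 7
  y1, y2, y3, y4, y5 ≥ 0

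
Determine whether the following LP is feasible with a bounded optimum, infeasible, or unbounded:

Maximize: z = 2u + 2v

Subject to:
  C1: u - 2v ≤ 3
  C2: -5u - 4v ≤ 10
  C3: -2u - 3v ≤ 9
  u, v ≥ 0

Unbounded (objective can increase without bound)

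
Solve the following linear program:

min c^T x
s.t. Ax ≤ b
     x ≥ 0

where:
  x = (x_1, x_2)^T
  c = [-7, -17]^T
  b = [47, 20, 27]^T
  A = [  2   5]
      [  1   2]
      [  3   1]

Evaluate the objective at each vertex of the feasible region:
  z(0, 0) = 0
  z(9, 0) = -63
  z(6.8, 6.6) = -159.8
  z(6, 7) = -161  ←
  z(0, 9.4) = -159.8
The minimum is at x_1 = 6, x_2 = 7.

x_1 = 6, x_2 = 7, z = -161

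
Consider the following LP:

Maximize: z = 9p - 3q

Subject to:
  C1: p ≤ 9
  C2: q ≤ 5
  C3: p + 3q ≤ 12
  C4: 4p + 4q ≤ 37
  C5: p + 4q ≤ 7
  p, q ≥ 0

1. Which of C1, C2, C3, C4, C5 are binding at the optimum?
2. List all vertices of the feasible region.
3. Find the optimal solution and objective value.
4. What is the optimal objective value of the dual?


1. C5
2. (0, 0), (7, 0), (0, 1.75)
3. p = 7, q = 0, z = 63
4. 63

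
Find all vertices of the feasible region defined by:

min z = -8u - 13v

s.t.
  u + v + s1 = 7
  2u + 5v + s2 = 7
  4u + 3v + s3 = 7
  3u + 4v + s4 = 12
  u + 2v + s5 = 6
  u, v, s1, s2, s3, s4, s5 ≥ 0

(0, 0), (1.75, 0), (1, 1), (0, 1.4)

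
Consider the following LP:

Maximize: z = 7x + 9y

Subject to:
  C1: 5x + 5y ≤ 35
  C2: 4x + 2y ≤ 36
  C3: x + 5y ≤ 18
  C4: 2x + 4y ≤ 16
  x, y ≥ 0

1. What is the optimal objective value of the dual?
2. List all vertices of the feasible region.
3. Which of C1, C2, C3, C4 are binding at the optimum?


1. 51
2. (0, 0), (7, 0), (6, 1), (1.333, 3.333), (0, 3.6)
3. C1, C4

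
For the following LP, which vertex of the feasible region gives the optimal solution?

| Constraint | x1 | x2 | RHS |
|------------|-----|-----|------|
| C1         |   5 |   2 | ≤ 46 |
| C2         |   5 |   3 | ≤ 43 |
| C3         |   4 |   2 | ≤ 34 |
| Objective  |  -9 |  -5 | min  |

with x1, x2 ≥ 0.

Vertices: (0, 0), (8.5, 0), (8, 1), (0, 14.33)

Evaluate the objective at each vertex of the feasible region:
  z(0, 0) = 0
  z(8.5, 0) = -76.5
  z(8, 1) = -77  ←
  z(0, 14.33) = -71.67
The minimum is at x1 = 8, x2 = 1.

(8, 1)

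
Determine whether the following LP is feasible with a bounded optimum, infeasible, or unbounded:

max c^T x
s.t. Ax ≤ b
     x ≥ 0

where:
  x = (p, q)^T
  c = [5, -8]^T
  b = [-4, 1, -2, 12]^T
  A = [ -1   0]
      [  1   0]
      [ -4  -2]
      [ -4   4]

Infeasible (no feasible solution exists)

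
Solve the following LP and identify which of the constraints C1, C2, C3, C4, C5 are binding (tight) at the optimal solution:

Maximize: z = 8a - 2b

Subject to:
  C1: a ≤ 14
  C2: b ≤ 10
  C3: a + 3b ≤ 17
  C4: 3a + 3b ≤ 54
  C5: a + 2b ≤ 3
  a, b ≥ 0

At a = 3, b = 0, compute slack b - a·x for each constraint:
  C1: 14 − 3 = 11  (slack)
  C2: 10 − 0 = 10  (slack)
  C3: 17 − 3 = 14  (slack)
  C4: 54 − 9 = 45  (slack)
  C5: 3 − 3 = 0  (binding)

Optimal: a = 3, b = 0
Binding: C5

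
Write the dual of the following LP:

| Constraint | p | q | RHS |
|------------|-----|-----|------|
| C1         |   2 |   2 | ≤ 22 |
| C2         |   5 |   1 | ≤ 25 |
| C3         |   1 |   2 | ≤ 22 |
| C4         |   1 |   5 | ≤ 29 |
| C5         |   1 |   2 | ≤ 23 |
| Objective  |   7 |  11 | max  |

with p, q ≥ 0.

Primal max cᵀx s.t. Ax ≤ b, x ≥ 0  →  Dual min bᵀy s.t. Aᵀy ≥ c, y ≥ 0.

Minimize: z = 22y1 + 25y2 + 22y3 + 29y4 + 23y5

Subject to:
  2y1 + 5y2 + y3 + y4 + y5 ≥ 7
  2y1 + y2 + 2y3 + 5y4 + 2y5 ≥ 11
  y1, y2, y3, y4, y5 ≥ 0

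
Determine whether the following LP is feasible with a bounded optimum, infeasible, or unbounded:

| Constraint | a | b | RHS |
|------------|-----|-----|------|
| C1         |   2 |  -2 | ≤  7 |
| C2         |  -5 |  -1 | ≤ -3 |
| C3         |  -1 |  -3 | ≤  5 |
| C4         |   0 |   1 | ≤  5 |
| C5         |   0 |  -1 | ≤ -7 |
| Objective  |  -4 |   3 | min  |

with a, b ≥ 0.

Infeasible (no feasible solution exists)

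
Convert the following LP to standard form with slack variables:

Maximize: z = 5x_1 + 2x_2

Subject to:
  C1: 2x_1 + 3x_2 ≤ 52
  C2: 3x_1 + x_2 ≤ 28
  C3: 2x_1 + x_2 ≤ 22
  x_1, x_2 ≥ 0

max z = 5x_1 + 2x_2

s.t.
  2x_1 + 3x_2 + s1 = 52
  3x_1 + x_2 + s2 = 28
  2x_1 + x_2 + s3 = 22
  x_1, x_2, s1, s2, s3 ≥ 0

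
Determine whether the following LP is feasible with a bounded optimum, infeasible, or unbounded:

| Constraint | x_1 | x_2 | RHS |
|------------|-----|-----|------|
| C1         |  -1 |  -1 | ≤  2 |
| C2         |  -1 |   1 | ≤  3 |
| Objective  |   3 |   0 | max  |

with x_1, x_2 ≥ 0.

Unbounded (objective can increase without bound)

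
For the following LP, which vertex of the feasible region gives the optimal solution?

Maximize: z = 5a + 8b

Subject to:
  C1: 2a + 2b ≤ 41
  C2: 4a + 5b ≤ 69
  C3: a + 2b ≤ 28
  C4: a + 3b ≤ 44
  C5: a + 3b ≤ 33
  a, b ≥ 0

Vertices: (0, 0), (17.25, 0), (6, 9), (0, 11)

Evaluate the objective at each vertex of the feasible region:
  z(0, 0) = 0
  z(17.25, 0) = 86.25
  z(6, 9) = 102  ←
  z(0, 11) = 88
The maximum is at a = 6, b = 9.

(6, 9)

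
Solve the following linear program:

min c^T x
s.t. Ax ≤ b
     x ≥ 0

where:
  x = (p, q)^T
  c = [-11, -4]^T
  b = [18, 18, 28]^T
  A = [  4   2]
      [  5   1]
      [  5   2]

Evaluate the objective at each vertex of the feasible region:
  z(0, 0) = 0
  z(3.6, 0) = -39.6
  z(3, 3) = -45  ←
  z(0, 9) = -36
The minimum is at p = 3, q = 3.

p = 3, q = 3, z = -45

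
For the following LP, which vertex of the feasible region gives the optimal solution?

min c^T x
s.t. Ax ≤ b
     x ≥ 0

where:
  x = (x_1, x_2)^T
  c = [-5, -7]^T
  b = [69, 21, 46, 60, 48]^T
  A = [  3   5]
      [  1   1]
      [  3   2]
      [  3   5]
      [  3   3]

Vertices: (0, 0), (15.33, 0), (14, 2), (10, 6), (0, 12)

Evaluate the objective at each vertex of the feasible region:
  z(0, 0) = 0
  z(15.33, 0) = -76.67
  z(14, 2) = -84
  z(10, 6) = -92  ←
  z(0, 12) = -84
The minimum is at x_1 = 10, x_2 = 6.

(10, 6)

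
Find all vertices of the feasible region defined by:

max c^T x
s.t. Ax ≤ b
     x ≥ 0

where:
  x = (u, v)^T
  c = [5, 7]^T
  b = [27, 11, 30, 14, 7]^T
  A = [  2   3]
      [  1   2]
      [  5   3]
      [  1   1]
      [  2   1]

(0, 0), (3.5, 0), (1, 5), (0, 5.5)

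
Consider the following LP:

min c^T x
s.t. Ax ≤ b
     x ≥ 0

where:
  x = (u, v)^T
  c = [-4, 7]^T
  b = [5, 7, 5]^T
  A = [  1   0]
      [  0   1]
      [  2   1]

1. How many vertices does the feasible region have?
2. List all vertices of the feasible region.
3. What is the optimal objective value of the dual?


1. 3
2. (0, 0), (2.5, 0), (0, 5)
3. -10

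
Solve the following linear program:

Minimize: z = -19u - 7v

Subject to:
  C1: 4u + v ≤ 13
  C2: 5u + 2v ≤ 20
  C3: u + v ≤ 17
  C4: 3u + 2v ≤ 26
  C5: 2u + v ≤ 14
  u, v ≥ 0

Evaluate the objective at each vertex of the feasible region:
  z(0, 0) = 0
  z(3.25, 0) = -61.75
  z(2, 5) = -73  ←
  z(0, 10) = -70
The minimum is at u = 2, v = 5.

u = 2, v = 5, z = -73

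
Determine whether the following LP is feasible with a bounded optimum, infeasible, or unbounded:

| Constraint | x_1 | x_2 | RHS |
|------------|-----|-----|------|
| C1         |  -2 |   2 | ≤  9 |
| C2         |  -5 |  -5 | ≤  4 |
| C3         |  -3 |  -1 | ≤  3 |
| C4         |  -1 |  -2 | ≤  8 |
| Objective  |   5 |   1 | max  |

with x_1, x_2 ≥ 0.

Unbounded (objective can increase without bound)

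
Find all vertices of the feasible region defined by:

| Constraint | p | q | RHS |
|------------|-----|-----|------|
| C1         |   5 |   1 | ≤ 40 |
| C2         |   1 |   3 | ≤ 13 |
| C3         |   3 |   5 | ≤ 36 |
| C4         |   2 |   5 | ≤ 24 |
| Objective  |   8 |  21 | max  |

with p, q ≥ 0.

(0, 0), (8, 0), (7.652, 1.739), (7, 2), (0, 4.333)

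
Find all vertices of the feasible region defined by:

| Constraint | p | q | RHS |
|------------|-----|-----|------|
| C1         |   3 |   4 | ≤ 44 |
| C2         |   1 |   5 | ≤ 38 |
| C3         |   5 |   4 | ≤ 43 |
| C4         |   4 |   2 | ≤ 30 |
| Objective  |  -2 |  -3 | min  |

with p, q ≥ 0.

(0, 0), (7.5, 0), (5.667, 3.667), (3, 7), (0, 7.6)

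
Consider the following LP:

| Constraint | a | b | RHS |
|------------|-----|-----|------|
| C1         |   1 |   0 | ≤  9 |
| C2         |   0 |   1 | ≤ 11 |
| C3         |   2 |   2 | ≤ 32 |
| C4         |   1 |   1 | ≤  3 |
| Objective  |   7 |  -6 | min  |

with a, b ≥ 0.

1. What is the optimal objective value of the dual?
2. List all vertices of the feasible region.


1. -18
2. (0, 0), (3, 0), (0, 3)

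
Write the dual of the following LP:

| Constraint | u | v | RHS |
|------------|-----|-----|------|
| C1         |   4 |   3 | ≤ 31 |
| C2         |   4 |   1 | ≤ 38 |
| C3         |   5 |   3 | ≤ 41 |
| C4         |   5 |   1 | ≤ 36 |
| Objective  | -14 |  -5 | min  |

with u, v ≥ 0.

Primal min cᵀx s.t. Ax ≤ b, x ≥ 0  →  Dual max −bᵀy s.t. Aᵀy ≥ −c, y ≥ 0.

Maximize: z = -31y1 - 38y2 - 41y3 - 36y4

Subject to:
  4y1 + 4y2 + 5y3 + 5y4 ≥ 14
  3y1 + y2 + 3y3 + y4 ≥ 5
  y1, y2, y3, y4 ≥ 0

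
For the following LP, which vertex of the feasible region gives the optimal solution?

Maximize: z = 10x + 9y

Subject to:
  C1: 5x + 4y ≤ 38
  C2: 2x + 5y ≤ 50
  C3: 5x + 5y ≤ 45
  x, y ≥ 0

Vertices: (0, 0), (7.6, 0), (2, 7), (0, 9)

Evaluate the objective at each vertex of the feasible region:
  z(0, 0) = 0
  z(7.6, 0) = 76
  z(2, 7) = 83  ←
  z(0, 9) = 81
The maximum is at x = 2, y = 7.

(2, 7)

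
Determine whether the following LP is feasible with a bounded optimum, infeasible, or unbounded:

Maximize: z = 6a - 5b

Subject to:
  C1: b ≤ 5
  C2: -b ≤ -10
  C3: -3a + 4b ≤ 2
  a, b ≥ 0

Infeasible (no feasible solution exists)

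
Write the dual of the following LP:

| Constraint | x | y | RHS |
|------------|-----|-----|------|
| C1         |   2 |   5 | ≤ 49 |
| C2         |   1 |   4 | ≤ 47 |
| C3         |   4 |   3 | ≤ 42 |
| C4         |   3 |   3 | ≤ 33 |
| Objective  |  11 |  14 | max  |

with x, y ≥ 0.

Primal max cᵀx s.t. Ax ≤ b, x ≥ 0  →  Dual min bᵀy s.t. Aᵀy ≥ c, y ≥ 0.

Minimize: z = 49y1 + 47y2 + 42y3 + 33y4

Subject to:
  2y1 + y2 + 4y3 + 3y4 ≥ 11
  5y1 + 4y2 + 3y3 + 3y4 ≥ 14
  y1, y2, y3, y4 ≥ 0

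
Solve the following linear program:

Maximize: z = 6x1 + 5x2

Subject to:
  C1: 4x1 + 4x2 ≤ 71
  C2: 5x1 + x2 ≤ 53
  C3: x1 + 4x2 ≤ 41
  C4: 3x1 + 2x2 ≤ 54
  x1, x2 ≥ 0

Evaluate the objective at each vertex of the feasible region:
  z(0, 0) = 0
  z(10.6, 0) = 63.6
  z(9, 8) = 94  ←
  z(0, 10.25) = 51.25
The maximum is at x1 = 9, x2 = 8.

x1 = 9, x2 = 8, z = 94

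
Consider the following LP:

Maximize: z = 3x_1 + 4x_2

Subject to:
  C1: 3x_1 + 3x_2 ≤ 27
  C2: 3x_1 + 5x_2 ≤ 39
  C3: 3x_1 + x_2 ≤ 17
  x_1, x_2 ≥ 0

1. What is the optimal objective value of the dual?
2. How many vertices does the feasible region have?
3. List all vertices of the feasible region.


1. 33
2. 5
3. (0, 0), (5.667, 0), (4, 5), (3, 6), (0, 7.8)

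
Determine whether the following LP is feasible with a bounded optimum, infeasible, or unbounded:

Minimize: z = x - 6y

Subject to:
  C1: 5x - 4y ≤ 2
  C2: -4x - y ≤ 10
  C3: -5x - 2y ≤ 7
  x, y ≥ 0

Unbounded (objective can decrease without bound)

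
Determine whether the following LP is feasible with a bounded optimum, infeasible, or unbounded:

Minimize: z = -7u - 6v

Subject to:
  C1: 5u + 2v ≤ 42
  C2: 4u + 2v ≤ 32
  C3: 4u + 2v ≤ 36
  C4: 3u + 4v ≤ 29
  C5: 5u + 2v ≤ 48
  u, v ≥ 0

Feasible with a bounded optimal solution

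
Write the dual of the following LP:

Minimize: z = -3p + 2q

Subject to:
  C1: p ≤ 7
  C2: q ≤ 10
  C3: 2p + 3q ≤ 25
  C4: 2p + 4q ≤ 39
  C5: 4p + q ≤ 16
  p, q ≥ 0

Primal min cᵀx s.t. Ax ≤ b, x ≥ 0  →  Dual max −bᵀy s.t. Aᵀy ≥ −c, y ≥ 0.

Maximize: z = -7y1 - 10y2 - 25y3 - 39y4 - 16y5

Subject to:
  y1 + 2y3 + 2y4 + 4y5 ≥ 3
  y2 + 3y3 + 4y4 + y5 ≥ -2
  y1, y2, y3, y4, y5 ≥ 0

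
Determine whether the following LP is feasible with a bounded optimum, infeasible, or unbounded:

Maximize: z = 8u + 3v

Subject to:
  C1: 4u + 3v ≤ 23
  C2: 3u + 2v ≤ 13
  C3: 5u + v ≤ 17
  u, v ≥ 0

Feasible with a bounded optimal solution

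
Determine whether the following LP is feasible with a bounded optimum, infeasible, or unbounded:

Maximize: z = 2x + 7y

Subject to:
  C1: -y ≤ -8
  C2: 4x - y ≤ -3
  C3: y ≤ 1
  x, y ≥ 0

Infeasible (no feasible solution exists)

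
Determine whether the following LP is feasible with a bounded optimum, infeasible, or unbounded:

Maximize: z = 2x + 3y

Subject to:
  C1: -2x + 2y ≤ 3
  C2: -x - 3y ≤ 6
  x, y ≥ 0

Unbounded (objective can increase without bound)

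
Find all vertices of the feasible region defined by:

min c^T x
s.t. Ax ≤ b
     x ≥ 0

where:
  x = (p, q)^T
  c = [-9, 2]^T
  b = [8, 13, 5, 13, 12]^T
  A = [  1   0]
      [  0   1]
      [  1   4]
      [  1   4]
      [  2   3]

(0, 0), (5, 0), (0, 1.25)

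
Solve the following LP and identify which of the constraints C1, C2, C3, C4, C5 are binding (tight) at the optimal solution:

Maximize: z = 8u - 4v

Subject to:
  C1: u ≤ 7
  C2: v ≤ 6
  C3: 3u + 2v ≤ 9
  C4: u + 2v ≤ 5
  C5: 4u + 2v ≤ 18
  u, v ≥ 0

At u = 3, v = 0, compute slack b - a·x for each constraint:
  C1: 7 − 3 = 4  (slack)
  C2: 6 − 0 = 6  (slack)
  C3: 9 − 9 = 0  (binding)
  C4: 5 − 3 = 2  (slack)
  C5: 18 − 12 = 6  (slack)

Optimal: u = 3, v = 0
Binding: C3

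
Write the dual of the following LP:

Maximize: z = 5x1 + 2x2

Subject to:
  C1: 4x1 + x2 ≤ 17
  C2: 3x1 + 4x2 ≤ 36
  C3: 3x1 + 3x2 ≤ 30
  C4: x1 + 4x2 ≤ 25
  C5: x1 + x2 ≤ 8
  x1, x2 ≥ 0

Primal max cᵀx s.t. Ax ≤ b, x ≥ 0  →  Dual min bᵀy s.t. Aᵀy ≥ c, y ≥ 0.

Minimize: z = 17y1 + 36y2 + 30y3 + 25y4 + 8y5

Subject to:
  4y1 + 3y2 + 3y3 + y4 + y5 ≥ 5
  y1 + 4y2 + 3y3 + 4y4 + y5 ≥ 2
  y1, y2, y3, y4, y5 ≥ 0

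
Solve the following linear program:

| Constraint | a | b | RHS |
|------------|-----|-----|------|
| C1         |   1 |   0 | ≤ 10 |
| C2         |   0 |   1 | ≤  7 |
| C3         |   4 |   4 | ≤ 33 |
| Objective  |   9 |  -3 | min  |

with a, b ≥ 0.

Evaluate the objective at each vertex of the feasible region:
  z(0, 0) = 0
  z(8.25, 0) = 74.25
  z(1.25, 7) = -9.75
  z(0, 7) = -21  ←
The minimum is at a = 0, b = 7.

a = 0, b = 7, z = -21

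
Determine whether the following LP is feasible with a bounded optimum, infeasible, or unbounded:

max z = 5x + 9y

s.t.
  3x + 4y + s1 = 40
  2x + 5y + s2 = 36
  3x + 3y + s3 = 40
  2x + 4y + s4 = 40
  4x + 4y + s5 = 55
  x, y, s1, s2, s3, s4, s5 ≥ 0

Feasible with a bounded optimal solution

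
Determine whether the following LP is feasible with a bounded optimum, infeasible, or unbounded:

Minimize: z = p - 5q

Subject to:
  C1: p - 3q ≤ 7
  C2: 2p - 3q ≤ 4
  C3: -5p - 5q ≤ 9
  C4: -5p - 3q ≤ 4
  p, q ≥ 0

Unbounded (objective can decrease without bound)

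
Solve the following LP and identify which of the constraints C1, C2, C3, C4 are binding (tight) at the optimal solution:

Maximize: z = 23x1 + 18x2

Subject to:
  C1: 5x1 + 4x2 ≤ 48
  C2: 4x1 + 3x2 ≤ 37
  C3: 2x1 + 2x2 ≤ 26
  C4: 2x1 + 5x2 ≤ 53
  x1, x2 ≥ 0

At x1 = 4, x2 = 7, compute slack b - a·x for each constraint:
  C1: 48 − 48 = 0  (binding)
  C2: 37 − 37 = 0  (binding)
  C3: 26 − 22 = 4  (slack)
  C4: 53 − 43 = 10  (slack)

Optimal: x1 = 4, x2 = 7
Binding: C1, C2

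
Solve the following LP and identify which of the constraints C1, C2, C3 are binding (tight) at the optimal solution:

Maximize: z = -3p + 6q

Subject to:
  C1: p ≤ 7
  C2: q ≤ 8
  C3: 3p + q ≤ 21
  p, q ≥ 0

At p = 0, q = 8, compute slack b - a·x for each constraint:
  C1: 7 − 0 = 7  (slack)
  C2: 8 − 8 = 0  (binding)
  C3: 21 − 8 = 13  (slack)

Optimal: p = 0, q = 8
Binding: C2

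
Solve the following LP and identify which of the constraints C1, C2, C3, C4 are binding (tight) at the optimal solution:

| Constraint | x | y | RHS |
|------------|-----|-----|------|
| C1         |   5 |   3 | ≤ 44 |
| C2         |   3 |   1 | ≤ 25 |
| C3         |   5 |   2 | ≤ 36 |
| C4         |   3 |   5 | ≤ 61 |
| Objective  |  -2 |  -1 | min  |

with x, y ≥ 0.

At x = 4, y = 8, compute slack b - a·x for each constraint:
  C1: 44 − 44 = 0  (binding)
  C2: 25 − 20 = 5  (slack)
  C3: 36 − 36 = 0  (binding)
  C4: 61 − 52 = 9  (slack)

Optimal: x = 4, y = 8
Binding: C1, C3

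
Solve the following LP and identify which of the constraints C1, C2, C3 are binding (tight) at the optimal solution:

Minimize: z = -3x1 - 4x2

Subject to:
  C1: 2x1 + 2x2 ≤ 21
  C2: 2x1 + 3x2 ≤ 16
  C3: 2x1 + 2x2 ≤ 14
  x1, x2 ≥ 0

At x1 = 5, x2 = 2, compute slack b - a·x for each constraint:
  C1: 21 − 14 = 7  (slack)
  C2: 16 − 16 = 0  (binding)
  C3: 14 − 14 = 0  (binding)

Optimal: x1 = 5, x2 = 2
Binding: C2, C3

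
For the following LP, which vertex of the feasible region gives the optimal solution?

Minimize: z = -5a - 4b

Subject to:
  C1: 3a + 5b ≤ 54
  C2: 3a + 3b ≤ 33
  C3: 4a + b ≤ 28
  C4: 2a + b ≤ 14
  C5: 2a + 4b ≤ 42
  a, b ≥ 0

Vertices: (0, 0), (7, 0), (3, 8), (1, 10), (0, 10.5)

Evaluate the objective at each vertex of the feasible region:
  z(0, 0) = 0
  z(7, 0) = -35
  z(3, 8) = -47  ←
  z(1, 10) = -45
  z(0, 10.5) = -42
The minimum is at a = 3, b = 8.

(3, 8)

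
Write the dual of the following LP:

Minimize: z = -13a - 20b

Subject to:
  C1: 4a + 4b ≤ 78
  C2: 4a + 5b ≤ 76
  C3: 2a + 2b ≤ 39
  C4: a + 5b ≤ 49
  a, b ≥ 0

Primal min cᵀx s.t. Ax ≤ b, x ≥ 0  →  Dual max −bᵀy s.t. Aᵀy ≥ −c, y ≥ 0.

Maximize: z = -78y1 - 76y2 - 39y3 - 49y4

Subject to:
  4y1 + 4y2 + 2y3 + y4 ≥ 13
  4y1 + 5y2 + 2y3 + 5y4 ≥ 20
  y1, y2, y3, y4 ≥ 0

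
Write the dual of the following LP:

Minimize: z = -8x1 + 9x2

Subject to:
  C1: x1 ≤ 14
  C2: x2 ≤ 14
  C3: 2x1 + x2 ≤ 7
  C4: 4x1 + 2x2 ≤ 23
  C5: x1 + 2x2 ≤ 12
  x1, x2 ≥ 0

Primal min cᵀx s.t. Ax ≤ b, x ≥ 0  →  Dual max −bᵀy s.t. Aᵀy ≥ −c, y ≥ 0.

Maximize: z = -14y1 - 14y2 - 7y3 - 23y4 - 12y5

Subject to:
  y1 + 2y3 + 4y4 + y5 ≥ 8
  y2 + y3 + 2y4 + 2y5 ≥ -9
  y1, y2, y3, y4, y5 ≥ 0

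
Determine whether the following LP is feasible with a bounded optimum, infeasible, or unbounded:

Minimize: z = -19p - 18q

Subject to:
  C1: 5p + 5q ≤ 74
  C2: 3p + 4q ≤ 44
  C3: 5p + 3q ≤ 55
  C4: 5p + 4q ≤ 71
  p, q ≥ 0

Feasible with a bounded optimal solution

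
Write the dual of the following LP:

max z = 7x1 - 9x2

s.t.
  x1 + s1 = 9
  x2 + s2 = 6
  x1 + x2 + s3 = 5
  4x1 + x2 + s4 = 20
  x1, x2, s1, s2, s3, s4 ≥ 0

Primal max cᵀx s.t. Ax ≤ b, x ≥ 0  →  Dual min bᵀy s.t. Aᵀy ≥ c, y ≥ 0.

Minimize: z = 9y1 + 6y2 + 5y3 + 20y4

Subject to:
  y1 + y3 + 4y4 ≥ 7
  y2 + y3 + y4 ≥ -9
  y1, y2, y3, y4 ≥ 0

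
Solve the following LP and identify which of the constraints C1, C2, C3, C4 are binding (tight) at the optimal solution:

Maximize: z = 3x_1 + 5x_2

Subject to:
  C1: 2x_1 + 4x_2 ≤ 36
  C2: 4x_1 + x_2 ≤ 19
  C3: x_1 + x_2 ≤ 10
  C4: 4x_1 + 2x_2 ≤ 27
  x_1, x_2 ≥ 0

At x_1 = 2, x_2 = 8, compute slack b - a·x for each constraint:
  C1: 36 − 36 = 0  (binding)
  C2: 19 − 16 = 3  (slack)
  C3: 10 − 10 = 0  (binding)
  C4: 27 − 24 = 3  (slack)

Optimal: x_1 = 2, x_2 = 8
Binding: C1, C3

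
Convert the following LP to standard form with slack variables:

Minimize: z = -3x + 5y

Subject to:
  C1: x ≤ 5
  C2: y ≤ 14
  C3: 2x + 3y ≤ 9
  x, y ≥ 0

min z = -3x + 5y

s.t.
  x + s1 = 5
  y + s2 = 14
  2x + 3y + s3 = 9
  x, y, s1, s2, s3 ≥ 0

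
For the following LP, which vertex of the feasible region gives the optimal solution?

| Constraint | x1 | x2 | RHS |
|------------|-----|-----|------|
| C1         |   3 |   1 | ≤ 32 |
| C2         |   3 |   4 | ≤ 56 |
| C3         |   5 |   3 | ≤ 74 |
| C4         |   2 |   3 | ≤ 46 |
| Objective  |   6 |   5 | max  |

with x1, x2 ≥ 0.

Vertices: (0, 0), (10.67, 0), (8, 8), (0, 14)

Evaluate the objective at each vertex of the feasible region:
  z(0, 0) = 0
  z(10.67, 0) = 64
  z(8, 8) = 88  ←
  z(0, 14) = 70
The maximum is at x1 = 8, x2 = 8.

(8, 8)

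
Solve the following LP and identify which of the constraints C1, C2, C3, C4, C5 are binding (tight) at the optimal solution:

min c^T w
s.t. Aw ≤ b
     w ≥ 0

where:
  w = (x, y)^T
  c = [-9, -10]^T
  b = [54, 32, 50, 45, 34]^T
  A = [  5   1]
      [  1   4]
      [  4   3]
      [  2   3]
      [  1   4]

At x = 8, y = 6, compute slack b - a·x for each constraint:
  C1: 54 − 46 = 8  (slack)
  C2: 32 − 32 = 0  (binding)
  C3: 50 − 50 = 0  (binding)
  C4: 45 − 34 = 11  (slack)
  C5: 34 − 32 = 2  (slack)

Optimal: x = 8, y = 6
Binding: C2, C3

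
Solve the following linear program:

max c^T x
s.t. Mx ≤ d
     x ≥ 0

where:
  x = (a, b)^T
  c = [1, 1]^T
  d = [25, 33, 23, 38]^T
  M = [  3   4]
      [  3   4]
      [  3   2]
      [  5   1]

Evaluate the objective at each vertex of the feasible region:
  z(0, 0) = 0
  z(7.6, 0) = 7.6
  z(7.571, 0.1429) = 7.714
  z(7, 1) = 8  ←
  z(0, 6.25) = 6.25
The maximum is at a = 7, b = 1.

a = 7, b = 1, z = 8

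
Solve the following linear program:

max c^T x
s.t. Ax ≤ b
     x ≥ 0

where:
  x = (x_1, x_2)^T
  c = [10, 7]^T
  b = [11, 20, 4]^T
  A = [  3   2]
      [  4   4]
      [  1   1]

Evaluate the objective at each vertex of the feasible region:
  z(0, 0) = 0
  z(3.667, 0) = 36.67
  z(3, 1) = 37  ←
  z(0, 4) = 28
The maximum is at x_1 = 3, x_2 = 1.

x_1 = 3, x_2 = 1, z = 37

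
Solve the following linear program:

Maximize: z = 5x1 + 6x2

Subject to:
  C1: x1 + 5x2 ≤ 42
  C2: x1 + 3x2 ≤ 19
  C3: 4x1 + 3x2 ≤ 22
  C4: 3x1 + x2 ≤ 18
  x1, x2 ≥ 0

Evaluate the objective at each vertex of the feasible region:
  z(0, 0) = 0
  z(5.5, 0) = 27.5
  z(1, 6) = 41  ←
  z(0, 6.333) = 38
The maximum is at x1 = 1, x2 = 6.

x1 = 1, x2 = 6, z = 41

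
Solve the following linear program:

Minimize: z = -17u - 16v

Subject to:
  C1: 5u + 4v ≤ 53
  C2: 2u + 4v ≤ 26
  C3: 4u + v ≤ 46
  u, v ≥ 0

Evaluate the objective at each vertex of the feasible region:
  z(0, 0) = 0
  z(10.6, 0) = -180.2
  z(9, 2) = -185  ←
  z(0, 6.5) = -104
The minimum is at u = 9, v = 2.

u = 9, v = 2, z = -185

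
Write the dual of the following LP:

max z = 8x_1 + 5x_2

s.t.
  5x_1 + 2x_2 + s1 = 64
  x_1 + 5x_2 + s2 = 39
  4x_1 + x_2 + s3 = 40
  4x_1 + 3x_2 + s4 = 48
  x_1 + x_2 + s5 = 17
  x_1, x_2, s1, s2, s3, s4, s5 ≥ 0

Primal max cᵀx s.t. Ax ≤ b, x ≥ 0  →  Dual min bᵀy s.t. Aᵀy ≥ c, y ≥ 0.

Minimize: z = 64y1 + 39y2 + 40y3 + 48y4 + 17y5

Subject to:
  5y1 + y2 + 4y3 + 4y4 + y5 ≥ 8
  2y1 + 5y2 + y3 + 3y4 + y5 ≥ 5
  y1, y2, y3, y4, y5 ≥ 0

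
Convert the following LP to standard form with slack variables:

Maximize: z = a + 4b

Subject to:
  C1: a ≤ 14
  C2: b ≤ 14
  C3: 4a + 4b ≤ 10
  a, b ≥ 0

max z = a + 4b

s.t.
  a + s1 = 14
  b + s2 = 14
  4a + 4b + s3 = 10
  a, b, s1, s2, s3 ≥ 0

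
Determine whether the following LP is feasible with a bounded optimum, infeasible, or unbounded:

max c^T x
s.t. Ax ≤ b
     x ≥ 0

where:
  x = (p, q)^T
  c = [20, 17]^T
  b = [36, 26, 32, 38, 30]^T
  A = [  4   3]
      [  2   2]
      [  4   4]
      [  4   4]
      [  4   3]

Feasible with a bounded optimal solution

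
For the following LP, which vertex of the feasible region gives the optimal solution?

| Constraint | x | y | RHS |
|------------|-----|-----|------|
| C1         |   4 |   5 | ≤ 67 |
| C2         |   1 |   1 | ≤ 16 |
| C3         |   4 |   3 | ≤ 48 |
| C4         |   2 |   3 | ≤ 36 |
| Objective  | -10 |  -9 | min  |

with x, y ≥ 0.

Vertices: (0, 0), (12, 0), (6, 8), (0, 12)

Evaluate the objective at each vertex of the feasible region:
  z(0, 0) = 0
  z(12, 0) = -120
  z(6, 8) = -132  ←
  z(0, 12) = -108
The minimum is at x = 6, y = 8.

(6, 8)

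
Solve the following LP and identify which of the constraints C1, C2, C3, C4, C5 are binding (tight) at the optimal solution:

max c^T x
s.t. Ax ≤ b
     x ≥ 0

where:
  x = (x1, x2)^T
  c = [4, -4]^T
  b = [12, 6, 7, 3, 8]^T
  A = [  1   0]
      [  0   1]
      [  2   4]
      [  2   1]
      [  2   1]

At x1 = 1.5, x2 = 0, compute slack b - a·x for each constraint:
  C1: 12 − 1.5 = 10.5  (slack)
  C2: 6 − 0 = 6  (slack)
  C3: 7 − 3 = 4  (slack)
  C4: 3 − 3 = 0  (binding)
  C5: 8 − 3 = 5  (slack)

Optimal: x1 = 1.5, x2 = 0
Binding: C4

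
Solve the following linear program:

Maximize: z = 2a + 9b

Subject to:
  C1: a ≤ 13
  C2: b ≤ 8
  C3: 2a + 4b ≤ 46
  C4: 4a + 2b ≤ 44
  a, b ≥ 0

Evaluate the objective at each vertex of the feasible region:
  z(0, 0) = 0
  z(11, 0) = 22
  z(7, 8) = 86  ←
  z(0, 8) = 72
The maximum is at a = 7, b = 8.

a = 7, b = 8, z = 86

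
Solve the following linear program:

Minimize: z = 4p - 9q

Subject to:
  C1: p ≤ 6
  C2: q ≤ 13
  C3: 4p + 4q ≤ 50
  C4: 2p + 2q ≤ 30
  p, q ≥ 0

Evaluate the objective at each vertex of the feasible region:
  z(0, 0) = 0
  z(6, 0) = 24
  z(6, 6.5) = -34.5
  z(0, 12.5) = -112.5  ←
The minimum is at p = 0, q = 12.5.

p = 0, q = 12.5, z = -112.5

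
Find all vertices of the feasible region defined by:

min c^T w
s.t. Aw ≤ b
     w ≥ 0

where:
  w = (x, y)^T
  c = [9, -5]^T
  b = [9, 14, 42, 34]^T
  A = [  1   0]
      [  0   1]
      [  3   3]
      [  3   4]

(0, 0), (9, 0), (9, 1.75), (0, 8.5)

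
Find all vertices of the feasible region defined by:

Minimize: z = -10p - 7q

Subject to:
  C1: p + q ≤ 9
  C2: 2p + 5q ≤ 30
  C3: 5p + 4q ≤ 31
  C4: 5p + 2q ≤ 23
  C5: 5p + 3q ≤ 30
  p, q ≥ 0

(0, 0), (4.6, 0), (3, 4), (2.059, 5.176), (0, 6)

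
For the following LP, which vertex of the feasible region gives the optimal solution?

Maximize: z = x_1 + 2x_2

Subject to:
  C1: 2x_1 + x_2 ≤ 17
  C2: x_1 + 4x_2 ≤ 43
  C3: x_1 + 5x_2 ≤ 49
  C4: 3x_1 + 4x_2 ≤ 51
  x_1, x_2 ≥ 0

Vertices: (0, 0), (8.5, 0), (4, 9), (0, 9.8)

Evaluate the objective at each vertex of the feasible region:
  z(0, 0) = 0
  z(8.5, 0) = 8.5
  z(4, 9) = 22  ←
  z(0, 9.8) = 19.6
The maximum is at x_1 = 4, x_2 = 9.

(4, 9)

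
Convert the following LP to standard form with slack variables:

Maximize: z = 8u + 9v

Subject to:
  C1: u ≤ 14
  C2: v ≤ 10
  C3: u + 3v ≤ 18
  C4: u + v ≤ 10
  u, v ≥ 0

max z = 8u + 9v

s.t.
  u + s1 = 14
  v + s2 = 10
  u + 3v + s3 = 18
  u + v + s4 = 10
  u, v, s1, s2, s3, s4 ≥ 0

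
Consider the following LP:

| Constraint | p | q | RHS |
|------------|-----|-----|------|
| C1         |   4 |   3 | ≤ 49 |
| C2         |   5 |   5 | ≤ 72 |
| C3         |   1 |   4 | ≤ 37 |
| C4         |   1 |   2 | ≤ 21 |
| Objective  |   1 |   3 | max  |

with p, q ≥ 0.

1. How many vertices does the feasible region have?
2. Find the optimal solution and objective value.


1. 5
2. p = 5, q = 8, z = 29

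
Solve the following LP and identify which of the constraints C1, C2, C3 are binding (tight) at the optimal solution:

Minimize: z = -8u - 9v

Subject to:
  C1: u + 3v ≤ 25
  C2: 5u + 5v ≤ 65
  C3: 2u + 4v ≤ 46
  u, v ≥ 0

At u = 7, v = 6, compute slack b - a·x for each constraint:
  C1: 25 − 25 = 0  (binding)
  C2: 65 − 65 = 0  (binding)
  C3: 46 − 38 = 8  (slack)

Optimal: u = 7, v = 6
Binding: C1, C2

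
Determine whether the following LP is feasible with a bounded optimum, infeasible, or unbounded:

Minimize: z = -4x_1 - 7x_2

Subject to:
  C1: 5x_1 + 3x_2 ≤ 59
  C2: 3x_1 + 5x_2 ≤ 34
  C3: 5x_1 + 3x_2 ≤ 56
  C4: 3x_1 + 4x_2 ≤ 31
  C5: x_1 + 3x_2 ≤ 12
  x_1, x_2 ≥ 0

Feasible with a bounded optimal solution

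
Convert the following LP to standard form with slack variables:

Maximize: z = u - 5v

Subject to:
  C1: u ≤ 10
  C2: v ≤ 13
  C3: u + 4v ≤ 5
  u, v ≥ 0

max z = u - 5v

s.t.
  u + s1 = 10
  v + s2 = 13
  u + 4v + s3 = 5
  u, v, s1, s2, s3 ≥ 0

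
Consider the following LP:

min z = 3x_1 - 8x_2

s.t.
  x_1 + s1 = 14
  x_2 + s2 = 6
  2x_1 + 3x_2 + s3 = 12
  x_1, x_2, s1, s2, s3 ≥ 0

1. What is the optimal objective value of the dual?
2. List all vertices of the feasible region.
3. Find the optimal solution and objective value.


1. -32
2. (0, 0), (6, 0), (0, 4)
3. x_1 = 0, x_2 = 4, z = -32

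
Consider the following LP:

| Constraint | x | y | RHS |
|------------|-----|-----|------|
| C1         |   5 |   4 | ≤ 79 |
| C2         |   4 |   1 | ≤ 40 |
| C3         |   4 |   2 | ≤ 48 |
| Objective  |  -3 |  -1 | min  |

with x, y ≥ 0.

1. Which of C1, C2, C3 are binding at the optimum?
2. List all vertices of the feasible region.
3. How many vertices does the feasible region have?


1. C2, C3
2. (0, 0), (10, 0), (8, 8), (5.667, 12.67), (0, 19.75)
3. 5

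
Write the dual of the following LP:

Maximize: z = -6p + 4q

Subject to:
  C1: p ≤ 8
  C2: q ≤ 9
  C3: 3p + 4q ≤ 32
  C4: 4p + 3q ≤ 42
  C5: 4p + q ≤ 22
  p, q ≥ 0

Primal max cᵀx s.t. Ax ≤ b, x ≥ 0  →  Dual min bᵀy s.t. Aᵀy ≥ c, y ≥ 0.

Minimize: z = 8y1 + 9y2 + 32y3 + 42y4 + 22y5

Subject to:
  y1 + 3y3 + 4y4 + 4y5 ≥ -6
  y2 + 4y3 + 3y4 + y5 ≥ 4
  y1, y2, y3, y4, y5 ≥ 0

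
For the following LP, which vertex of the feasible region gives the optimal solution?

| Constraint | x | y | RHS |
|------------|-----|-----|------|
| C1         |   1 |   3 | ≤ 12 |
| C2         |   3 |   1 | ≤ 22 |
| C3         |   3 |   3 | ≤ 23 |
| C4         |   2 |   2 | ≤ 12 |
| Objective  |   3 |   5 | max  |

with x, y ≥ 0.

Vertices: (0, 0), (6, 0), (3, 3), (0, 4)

Evaluate the objective at each vertex of the feasible region:
  z(0, 0) = 0
  z(6, 0) = 18
  z(3, 3) = 24  ←
  z(0, 4) = 20
The maximum is at x = 3, y = 3.

(3, 3)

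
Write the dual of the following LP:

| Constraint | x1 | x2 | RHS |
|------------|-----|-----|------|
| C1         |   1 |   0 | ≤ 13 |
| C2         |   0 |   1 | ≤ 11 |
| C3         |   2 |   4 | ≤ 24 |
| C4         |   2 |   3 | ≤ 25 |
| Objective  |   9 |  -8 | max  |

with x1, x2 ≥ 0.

Primal max cᵀx s.t. Ax ≤ b, x ≥ 0  →  Dual min bᵀy s.t. Aᵀy ≥ c, y ≥ 0.

Minimize: z = 13y1 + 11y2 + 24y3 + 25y4

Subject to:
  y1 + 2y3 + 2y4 ≥ 9
  y2 + 4y3 + 3y4 ≥ -8
  y1, y2, y3, y4 ≥ 0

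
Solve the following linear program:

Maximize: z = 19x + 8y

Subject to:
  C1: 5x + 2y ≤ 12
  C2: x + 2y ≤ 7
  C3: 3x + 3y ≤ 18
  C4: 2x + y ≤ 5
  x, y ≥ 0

Evaluate the objective at each vertex of the feasible region:
  z(0, 0) = 0
  z(2.4, 0) = 45.6
  z(2, 1) = 46  ←
  z(1, 3) = 43
  z(0, 3.5) = 28
The maximum is at x = 2, y = 1.

x = 2, y = 1, z = 46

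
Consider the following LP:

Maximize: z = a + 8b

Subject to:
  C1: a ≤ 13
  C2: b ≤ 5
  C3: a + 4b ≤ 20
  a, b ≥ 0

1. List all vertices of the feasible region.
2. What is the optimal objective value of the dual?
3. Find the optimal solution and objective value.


1. (0, 0), (13, 0), (13, 1.75), (0, 5)
2. 40
3. a = 0, b = 5, z = 40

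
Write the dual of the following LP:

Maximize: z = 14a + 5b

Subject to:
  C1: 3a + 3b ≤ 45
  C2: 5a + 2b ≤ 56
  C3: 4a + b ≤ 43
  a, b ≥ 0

Primal max cᵀx s.t. Ax ≤ b, x ≥ 0  →  Dual min bᵀy s.t. Aᵀy ≥ c, y ≥ 0.

Minimize: z = 45y1 + 56y2 + 43y3

Subject to:
  3y1 + 5y2 + 4y3 ≥ 14
  3y1 + 2y2 + y3 ≥ 5
  y1, y2, y3 ≥ 0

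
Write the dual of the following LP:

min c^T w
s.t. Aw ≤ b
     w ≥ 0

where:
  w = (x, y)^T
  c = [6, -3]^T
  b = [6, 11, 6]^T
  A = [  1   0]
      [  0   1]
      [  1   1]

Primal min cᵀx s.t. Ax ≤ b, x ≥ 0  →  Dual max −bᵀy s.t. Aᵀy ≥ −c, y ≥ 0.

Maximize: z = -6y1 - 11y2 - 6y3

Subject to:
  y1 + y3 ≥ -6
  y2 + y3 ≥ 3
  y1, y2, y3 ≥ 0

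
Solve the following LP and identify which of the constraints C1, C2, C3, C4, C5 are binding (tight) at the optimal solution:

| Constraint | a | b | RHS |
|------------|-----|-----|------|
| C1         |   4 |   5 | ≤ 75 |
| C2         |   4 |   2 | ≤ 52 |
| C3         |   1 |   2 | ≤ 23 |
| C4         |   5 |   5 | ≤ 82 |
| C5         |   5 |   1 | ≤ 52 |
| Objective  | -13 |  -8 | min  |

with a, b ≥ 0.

At a = 9, b = 7, compute slack b - a·x for each constraint:
  C1: 75 − 71 = 4  (slack)
  C2: 52 − 50 = 2  (slack)
  C3: 23 − 23 = 0  (binding)
  C4: 82 − 80 = 2  (slack)
  C5: 52 − 52 = 0  (binding)

Optimal: a = 9, b = 7
Binding: C3, C5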